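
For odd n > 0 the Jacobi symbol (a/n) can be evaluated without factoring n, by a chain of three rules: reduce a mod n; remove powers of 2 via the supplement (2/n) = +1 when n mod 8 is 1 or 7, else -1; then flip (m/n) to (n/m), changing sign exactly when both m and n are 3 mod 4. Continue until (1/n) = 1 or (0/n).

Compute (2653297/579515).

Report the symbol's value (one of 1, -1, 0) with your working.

-1

(2653297/579515) = (335237/579515)   [reduce mod 579515]
reciprocity: (335237/579515) = +1·(579515/335237) since 335237 mod 4 = 1, 579515 mod 4 = 3; sign now +1
(579515/335237) = (244278/335237)   [reduce mod 335237]
244278 = 2^1·122139; (2/335237) = -1 since 335237 mod 8 = 5, so (244278/335237) = (-1)^1·(122139/335237); sign now -1
reciprocity: (122139/335237) = +1·(335237/122139) since 122139 mod 4 = 3, 335237 mod 4 = 1; sign now -1
(335237/122139) = (90959/122139)   [reduce mod 122139]
reciprocity: (90959/122139) = -1·(122139/90959) since 90959 mod 4 = 3, 122139 mod 4 = 3; sign now +1
(122139/90959) = (31180/90959)   [reduce mod 90959]
31180 = 2^2·7795; (2/90959) = +1 since 90959 mod 8 = 7, so (31180/90959) = (+1)^2·(7795/90959); sign now +1
reciprocity: (7795/90959) = -1·(90959/7795) since 7795 mod 4 = 3, 90959 mod 4 = 3; sign now -1
(90959/7795) = (5214/7795)   [reduce mod 7795]
5214 = 2^1·2607; (2/7795) = -1 since 7795 mod 8 = 3, so (5214/7795) = (-1)^1·(2607/7795); sign now +1
reciprocity: (2607/7795) = -1·(7795/2607) since 2607 mod 4 = 3, 7795 mod 4 = 3; sign now -1
(7795/2607) = (2581/2607)   [reduce mod 2607]
reciprocity: (2581/2607) = +1·(2607/2581) since 2581 mod 4 = 1, 2607 mod 4 = 3; sign now -1
(2607/2581) = (26/2581)   [reduce mod 2581]
26 = 2^1·13; (2/2581) = -1 since 2581 mod 8 = 5, so (26/2581) = (-1)^1·(13/2581); sign now +1
reciprocity: (13/2581) = +1·(2581/13) since 13 mod 4 = 1, 2581 mod 4 = 1; sign now +1
(2581/13) = (7/13)   [reduce mod 13]
reciprocity: (7/13) = +1·(13/7) since 7 mod 4 = 3, 13 mod 4 = 1; sign now +1
(13/7) = (6/7)   [reduce mod 7]
6 = 2^1·3; (2/7) = +1 since 7 mod 8 = 7, so (6/7) = (+1)^1·(3/7); sign now +1
reciprocity: (3/7) = -1·(7/3) since 3 mod 4 = 3, 7 mod 4 = 3; sign now -1
(7/3) = (1/3)   [reduce mod 3]
(1/3) = 1; final value = sign = -1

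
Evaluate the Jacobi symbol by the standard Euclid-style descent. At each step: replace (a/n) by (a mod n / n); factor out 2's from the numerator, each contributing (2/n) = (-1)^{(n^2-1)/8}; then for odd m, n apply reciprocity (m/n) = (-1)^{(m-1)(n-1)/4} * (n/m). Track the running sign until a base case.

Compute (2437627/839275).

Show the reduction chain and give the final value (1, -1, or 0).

(2437627/839275) = (759077/839275)   [reduce mod 839275]
reciprocity: (759077/839275) = +1·(839275/759077) since 759077 mod 4 = 1, 839275 mod 4 = 3; sign now +1
(839275/759077) = (80198/759077)   [reduce mod 759077]
80198 = 2^1·40099; (2/759077) = -1 since 759077 mod 8 = 5, so (80198/759077) = (-1)^1·(40099/759077); sign now -1
reciprocity: (40099/759077) = +1·(759077/40099) since 40099 mod 4 = 3, 759077 mod 4 = 1; sign now -1
(759077/40099) = (37295/40099)   [reduce mod 40099]
reciprocity: (37295/40099) = -1·(40099/37295) since 37295 mod 4 = 3, 40099 mod 4 = 3; sign now +1
(40099/37295) = (2804/37295)   [reduce mod 37295]
2804 = 2^2·701; (2/37295) = +1 since 37295 mod 8 = 7, so (2804/37295) = (+1)^2·(701/37295); sign now +1
reciprocity: (701/37295) = +1·(37295/701) since 701 mod 4 = 1, 37295 mod 4 = 3; sign now +1
(37295/701) = (142/701)   [reduce mod 701]
142 = 2^1·71; (2/701) = -1 since 701 mod 8 = 5, so (142/701) = (-1)^1·(71/701); sign now -1
reciprocity: (71/701) = +1·(701/71) since 71 mod 4 = 3, 701 mod 4 = 1; sign now -1
(701/71) = (62/71)   [reduce mod 71]
62 = 2^1·31; (2/71) = +1 since 71 mod 8 = 7, so (62/71) = (+1)^1·(31/71); sign now -1
reciprocity: (31/71) = -1·(71/31) since 31 mod 4 = 3, 71 mod 4 = 3; sign now +1
(71/31) = (9/31)   [reduce mod 31]
reciprocity: (9/31) = +1·(31/9) since 9 mod 4 = 1, 31 mod 4 = 3; sign now +1
(31/9) = (4/9)   [reduce mod 9]
4 = 2^2·1; (2/9) = +1 since 9 mod 8 = 1, so (4/9) = (+1)^2·(1/9); sign now +1
(1/9) = 1; final value = sign = +1

1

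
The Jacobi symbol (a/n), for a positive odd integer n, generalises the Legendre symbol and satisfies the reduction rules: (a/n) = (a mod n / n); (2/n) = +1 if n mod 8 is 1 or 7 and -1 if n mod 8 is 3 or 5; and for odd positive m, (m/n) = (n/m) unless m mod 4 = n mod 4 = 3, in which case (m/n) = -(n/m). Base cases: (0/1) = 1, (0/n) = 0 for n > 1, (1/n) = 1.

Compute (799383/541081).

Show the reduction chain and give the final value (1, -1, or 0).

(799383/541081): 799383 mod 541081 = 258302, so (799383/541081) = (258302/541081)
factor out 2^1: 258302 = 2^1·129151; with 541081 mod 8 = 1, (2/541081) = +1; sign now +1; continue with (129151/541081)
flip (129151/541081) -> (541081/129151): both odd, 129151 mod 4 = 3, 541081 mod 4 = 1, so the flip contributes +1; sign now +1
(541081/129151): 541081 mod 129151 = 24477, so (541081/129151) = (24477/129151)
flip (24477/129151) -> (129151/24477): both odd, 24477 mod 4 = 1, 129151 mod 4 = 3, so the flip contributes +1; sign now +1
(129151/24477): 129151 mod 24477 = 6766, so (129151/24477) = (6766/24477)
factor out 2^1: 6766 = 2^1·3383; with 24477 mod 8 = 5, (2/24477) = -1; sign now -1; continue with (3383/24477)
flip (3383/24477) -> (24477/3383): both odd, 3383 mod 4 = 3, 24477 mod 4 = 1, so the flip contributes +1; sign now -1
(24477/3383): 24477 mod 3383 = 796, so (24477/3383) = (796/3383)
factor out 2^2: 796 = 2^2·199; with 3383 mod 8 = 7, (2/3383) = +1; sign now -1; continue with (199/3383)
flip (199/3383) -> (3383/199): both odd, 199 mod 4 = 3, 3383 mod 4 = 3, so the flip contributes -1; sign now +1
(3383/199): 3383 mod 199 = 0, so (3383/199) = (0/199)
reached (0/199); gcd(a, n) > 1, so (0/199) = 0 and the symbol is 0

0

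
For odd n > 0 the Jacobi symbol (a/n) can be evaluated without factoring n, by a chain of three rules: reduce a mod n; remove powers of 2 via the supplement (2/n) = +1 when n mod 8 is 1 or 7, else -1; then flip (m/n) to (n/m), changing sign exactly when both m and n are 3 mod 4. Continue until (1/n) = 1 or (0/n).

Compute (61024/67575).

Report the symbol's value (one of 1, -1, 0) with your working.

factor out 2^5: 61024 = 2^5·1907; with 67575 mod 8 = 7, (2/67575) = +1; sign now +1; continue with (1907/67575)
flip (1907/67575) -> (67575/1907): both odd, 1907 mod 4 = 3, 67575 mod 4 = 3, so the flip contributes -1; sign now -1
(67575/1907): 67575 mod 1907 = 830, so (67575/1907) = (830/1907)
factor out 2^1: 830 = 2^1·415; with 1907 mod 8 = 3, (2/1907) = -1; sign now +1; continue with (415/1907)
flip (415/1907) -> (1907/415): both odd, 415 mod 4 = 3, 1907 mod 4 = 3, so the flip contributes -1; sign now -1
(1907/415): 1907 mod 415 = 247, so (1907/415) = (247/415)
flip (247/415) -> (415/247): both odd, 247 mod 4 = 3, 415 mod 4 = 3, so the flip contributes -1; sign now +1
(415/247): 415 mod 247 = 168, so (415/247) = (168/247)
factor out 2^3: 168 = 2^3·21; with 247 mod 8 = 7, (2/247) = +1; sign now +1; continue with (21/247)
flip (21/247) -> (247/21): both odd, 21 mod 4 = 1, 247 mod 4 = 3, so the flip contributes +1; sign now +1
(247/21): 247 mod 21 = 16, so (247/21) = (16/21)
factor out 2^4: 16 = 2^4·1; with 21 mod 8 = 5, (2/21) = -1; sign now +1; continue with (1/21)
reached (1/21) = 1, so the symbol is +1

1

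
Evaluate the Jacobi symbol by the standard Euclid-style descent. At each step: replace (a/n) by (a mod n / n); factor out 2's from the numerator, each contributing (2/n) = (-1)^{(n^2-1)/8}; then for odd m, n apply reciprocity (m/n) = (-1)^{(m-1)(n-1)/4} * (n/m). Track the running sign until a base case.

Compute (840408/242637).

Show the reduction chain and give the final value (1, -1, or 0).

0

(840408/242637) = (112497/242637)   [reduce mod 242637]
reciprocity: (112497/242637) = +1·(242637/112497) since 112497 mod 4 = 1, 242637 mod 4 = 1; sign now +1
(242637/112497) = (17643/112497)   [reduce mod 112497]
reciprocity: (17643/112497) = +1·(112497/17643) since 17643 mod 4 = 3, 112497 mod 4 = 1; sign now +1
(112497/17643) = (6639/17643)   [reduce mod 17643]
reciprocity: (6639/17643) = -1·(17643/6639) since 6639 mod 4 = 3, 17643 mod 4 = 3; sign now -1
(17643/6639) = (4365/6639)   [reduce mod 6639]
reciprocity: (4365/6639) = +1·(6639/4365) since 4365 mod 4 = 1, 6639 mod 4 = 3; sign now -1
(6639/4365) = (2274/4365)   [reduce mod 4365]
2274 = 2^1·1137; (2/4365) = -1 since 4365 mod 8 = 5, so (2274/4365) = (-1)^1·(1137/4365); sign now +1
reciprocity: (1137/4365) = +1·(4365/1137) since 1137 mod 4 = 1, 4365 mod 4 = 1; sign now +1
(4365/1137) = (954/1137)   [reduce mod 1137]
954 = 2^1·477; (2/1137) = +1 since 1137 mod 8 = 1, so (954/1137) = (+1)^1·(477/1137); sign now +1
reciprocity: (477/1137) = +1·(1137/477) since 477 mod 4 = 1, 1137 mod 4 = 1; sign now +1
(1137/477) = (183/477)   [reduce mod 477]
reciprocity: (183/477) = +1·(477/183) since 183 mod 4 = 3, 477 mod 4 = 1; sign now +1
(477/183) = (111/183)   [reduce mod 183]
reciprocity: (111/183) = -1·(183/111) since 111 mod 4 = 3, 183 mod 4 = 3; sign now -1
(183/111) = (72/111)   [reduce mod 111]
72 = 2^3·9; (2/111) = +1 since 111 mod 8 = 7, so (72/111) = (+1)^3·(9/111); sign now -1
reciprocity: (9/111) = +1·(111/9) since 9 mod 4 = 1, 111 mod 4 = 3; sign now -1
(111/9) = (3/9)   [reduce mod 9]
reciprocity: (3/9) = +1·(9/3) since 3 mod 4 = 3, 9 mod 4 = 1; sign now -1
(9/3) = (0/3)   [reduce mod 3]
(0/3) = 0   [gcd(a, n) > 1]; final value = 0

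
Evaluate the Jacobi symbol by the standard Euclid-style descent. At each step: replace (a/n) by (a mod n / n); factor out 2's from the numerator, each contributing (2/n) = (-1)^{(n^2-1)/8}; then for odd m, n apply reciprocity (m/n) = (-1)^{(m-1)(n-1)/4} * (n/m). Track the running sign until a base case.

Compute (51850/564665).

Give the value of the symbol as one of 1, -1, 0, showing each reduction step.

0

51850 = 2^1·25925; (2/564665) = +1 since 564665 mod 8 = 1, so (51850/564665) = (+1)^1·(25925/564665); sign now +1
reciprocity: (25925/564665) = +1·(564665/25925) since 25925 mod 4 = 1, 564665 mod 4 = 1; sign now +1
(564665/25925) = (20240/25925)   [reduce mod 25925]
20240 = 2^4·1265; (2/25925) = -1 since 25925 mod 8 = 5, so (20240/25925) = (-1)^4·(1265/25925); sign now +1
reciprocity: (1265/25925) = +1·(25925/1265) since 1265 mod 4 = 1, 25925 mod 4 = 1; sign now +1
(25925/1265) = (625/1265)   [reduce mod 1265]
reciprocity: (625/1265) = +1·(1265/625) since 625 mod 4 = 1, 1265 mod 4 = 1; sign now +1
(1265/625) = (15/625)   [reduce mod 625]
reciprocity: (15/625) = +1·(625/15) since 15 mod 4 = 3, 625 mod 4 = 1; sign now +1
(625/15) = (10/15)   [reduce mod 15]
10 = 2^1·5; (2/15) = +1 since 15 mod 8 = 7, so (10/15) = (+1)^1·(5/15); sign now +1
reciprocity: (5/15) = +1·(15/5) since 5 mod 4 = 1, 15 mod 4 = 3; sign now +1
(15/5) = (0/5)   [reduce mod 5]
(0/5) = 0   [gcd(a, n) > 1]; final value = 0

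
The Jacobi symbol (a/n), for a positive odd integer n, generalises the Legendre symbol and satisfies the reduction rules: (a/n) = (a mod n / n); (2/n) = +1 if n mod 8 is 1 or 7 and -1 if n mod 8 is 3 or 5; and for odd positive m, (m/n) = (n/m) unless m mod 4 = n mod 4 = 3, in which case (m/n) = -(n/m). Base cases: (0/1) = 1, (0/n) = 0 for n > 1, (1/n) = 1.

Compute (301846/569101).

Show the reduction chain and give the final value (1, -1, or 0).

1

301846 = 2^1·150923; (2/569101) = -1 since 569101 mod 8 = 5, so (301846/569101) = (-1)^1·(150923/569101); sign now -1
reciprocity: (150923/569101) = +1·(569101/150923) since 150923 mod 4 = 3, 569101 mod 4 = 1; sign now -1
(569101/150923) = (116332/150923)   [reduce mod 150923]
116332 = 2^2·29083; (2/150923) = -1 since 150923 mod 8 = 3, so (116332/150923) = (-1)^2·(29083/150923); sign now -1
reciprocity: (29083/150923) = -1·(150923/29083) since 29083 mod 4 = 3, 150923 mod 4 = 3; sign now +1
(150923/29083) = (5508/29083)   [reduce mod 29083]
5508 = 2^2·1377; (2/29083) = -1 since 29083 mod 8 = 3, so (5508/29083) = (-1)^2·(1377/29083); sign now +1
reciprocity: (1377/29083) = +1·(29083/1377) since 1377 mod 4 = 1, 29083 mod 4 = 3; sign now +1
(29083/1377) = (166/1377)   [reduce mod 1377]
166 = 2^1·83; (2/1377) = +1 since 1377 mod 8 = 1, so (166/1377) = (+1)^1·(83/1377); sign now +1
reciprocity: (83/1377) = +1·(1377/83) since 83 mod 4 = 3, 1377 mod 4 = 1; sign now +1
(1377/83) = (49/83)   [reduce mod 83]
reciprocity: (49/83) = +1·(83/49) since 49 mod 4 = 1, 83 mod 4 = 3; sign now +1
(83/49) = (34/49)   [reduce mod 49]
34 = 2^1·17; (2/49) = +1 since 49 mod 8 = 1, so (34/49) = (+1)^1·(17/49); sign now +1
reciprocity: (17/49) = +1·(49/17) since 17 mod 4 = 1, 49 mod 4 = 1; sign now +1
(49/17) = (15/17)   [reduce mod 17]
reciprocity: (15/17) = +1·(17/15) since 15 mod 4 = 3, 17 mod 4 = 1; sign now +1
(17/15) = (2/15)   [reduce mod 15]
2 = 2^1·1; (2/15) = +1 since 15 mod 8 = 7, so (2/15) = (+1)^1·(1/15); sign now +1
(1/15) = 1; final value = sign = +1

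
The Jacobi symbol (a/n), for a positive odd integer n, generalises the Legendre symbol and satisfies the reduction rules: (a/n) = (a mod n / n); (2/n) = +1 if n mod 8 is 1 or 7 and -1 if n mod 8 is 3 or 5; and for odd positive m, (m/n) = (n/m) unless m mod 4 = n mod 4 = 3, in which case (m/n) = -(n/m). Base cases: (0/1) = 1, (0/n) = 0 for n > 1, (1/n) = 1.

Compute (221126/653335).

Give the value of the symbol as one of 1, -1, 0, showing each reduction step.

-1

factor out 2^1: 221126 = 2^1·110563; with 653335 mod 8 = 7, (2/653335) = +1; sign now +1; continue with (110563/653335)
flip (110563/653335) -> (653335/110563): both odd, 110563 mod 4 = 3, 653335 mod 4 = 3, so the flip contributes -1; sign now -1
(653335/110563): 653335 mod 110563 = 100520, so (653335/110563) = (100520/110563)
factor out 2^3: 100520 = 2^3·12565; with 110563 mod 8 = 3, (2/110563) = -1; sign now +1; continue with (12565/110563)
flip (12565/110563) -> (110563/12565): both odd, 12565 mod 4 = 1, 110563 mod 4 = 3, so the flip contributes +1; sign now +1
(110563/12565): 110563 mod 12565 = 10043, so (110563/12565) = (10043/12565)
flip (10043/12565) -> (12565/10043): both odd, 10043 mod 4 = 3, 12565 mod 4 = 1, so the flip contributes +1; sign now +1
(12565/10043): 12565 mod 10043 = 2522, so (12565/10043) = (2522/10043)
factor out 2^1: 2522 = 2^1·1261; with 10043 mod 8 = 3, (2/10043) = -1; sign now -1; continue with (1261/10043)
flip (1261/10043) -> (10043/1261): both odd, 1261 mod 4 = 1, 10043 mod 4 = 3, so the flip contributes +1; sign now -1
(10043/1261): 10043 mod 1261 = 1216, so (10043/1261) = (1216/1261)
factor out 2^6: 1216 = 2^6·19; with 1261 mod 8 = 5, (2/1261) = -1; sign now -1; continue with (19/1261)
flip (19/1261) -> (1261/19): both odd, 19 mod 4 = 3, 1261 mod 4 = 1, so the flip contributes +1; sign now -1
(1261/19): 1261 mod 19 = 7, so (1261/19) = (7/19)
flip (7/19) -> (19/7): both odd, 7 mod 4 = 3, 19 mod 4 = 3, so the flip contributes -1; sign now +1
(19/7): 19 mod 7 = 5, so (19/7) = (5/7)
flip (5/7) -> (7/5): both odd, 5 mod 4 = 1, 7 mod 4 = 3, so the flip contributes +1; sign now +1
(7/5): 7 mod 5 = 2, so (7/5) = (2/5)
factor out 2^1: 2 = 2^1·1; with 5 mod 8 = 5, (2/5) = -1; sign now -1; continue with (1/5)
reached (1/5) = 1, so the symbol is -1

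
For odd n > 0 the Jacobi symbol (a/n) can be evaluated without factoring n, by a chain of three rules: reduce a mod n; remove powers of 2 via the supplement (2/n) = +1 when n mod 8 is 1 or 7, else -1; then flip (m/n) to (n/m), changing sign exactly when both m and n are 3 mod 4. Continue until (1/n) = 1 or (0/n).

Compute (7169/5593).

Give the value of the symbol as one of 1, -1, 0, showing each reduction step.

-1

(7169/5593) = (1576/5593)   [reduce mod 5593]
1576 = 2^3·197; (2/5593) = +1 since 5593 mod 8 = 1, so (1576/5593) = (+1)^3·(197/5593); sign now +1
reciprocity: (197/5593) = +1·(5593/197) since 197 mod 4 = 1, 5593 mod 4 = 1; sign now +1
(5593/197) = (77/197)   [reduce mod 197]
reciprocity: (77/197) = +1·(197/77) since 77 mod 4 = 1, 197 mod 4 = 1; sign now +1
(197/77) = (43/77)   [reduce mod 77]
reciprocity: (43/77) = +1·(77/43) since 43 mod 4 = 3, 77 mod 4 = 1; sign now +1
(77/43) = (34/43)   [reduce mod 43]
34 = 2^1·17; (2/43) = -1 since 43 mod 8 = 3, so (34/43) = (-1)^1·(17/43); sign now -1
reciprocity: (17/43) = +1·(43/17) since 17 mod 4 = 1, 43 mod 4 = 3; sign now -1
(43/17) = (9/17)   [reduce mod 17]
reciprocity: (9/17) = +1·(17/9) since 9 mod 4 = 1, 17 mod 4 = 1; sign now -1
(17/9) = (8/9)   [reduce mod 9]
8 = 2^3·1; (2/9) = +1 since 9 mod 8 = 1, so (8/9) = (+1)^3·(1/9); sign now -1
(1/9) = 1; final value = sign = -1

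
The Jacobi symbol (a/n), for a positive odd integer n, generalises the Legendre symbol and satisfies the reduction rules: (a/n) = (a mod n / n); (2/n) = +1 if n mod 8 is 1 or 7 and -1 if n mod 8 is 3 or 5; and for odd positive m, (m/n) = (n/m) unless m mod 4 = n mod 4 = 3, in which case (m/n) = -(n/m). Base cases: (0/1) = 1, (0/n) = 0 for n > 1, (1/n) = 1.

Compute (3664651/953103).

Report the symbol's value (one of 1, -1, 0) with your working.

(3664651/953103): 3664651 mod 953103 = 805342, so (3664651/953103) = (805342/953103)
factor out 2^1: 805342 = 2^1·402671; with 953103 mod 8 = 7, (2/953103) = +1; sign now +1; continue with (402671/953103)
flip (402671/953103) -> (953103/402671): both odd, 402671 mod 4 = 3, 953103 mod 4 = 3, so the flip contributes -1; sign now -1
(953103/402671): 953103 mod 402671 = 147761, so (953103/402671) = (147761/402671)
flip (147761/402671) -> (402671/147761): both odd, 147761 mod 4 = 1, 402671 mod 4 = 3, so the flip contributes +1; sign now -1
(402671/147761): 402671 mod 147761 = 107149, so (402671/147761) = (107149/147761)
flip (107149/147761) -> (147761/107149): both odd, 107149 mod 4 = 1, 147761 mod 4 = 1, so the flip contributes +1; sign now -1
(147761/107149): 147761 mod 107149 = 40612, so (147761/107149) = (40612/107149)
factor out 2^2: 40612 = 2^2·10153; with 107149 mod 8 = 5, (2/107149) = -1; sign now -1; continue with (10153/107149)
flip (10153/107149) -> (107149/10153): both odd, 10153 mod 4 = 1, 107149 mod 4 = 1, so the flip contributes +1; sign now -1
(107149/10153): 107149 mod 10153 = 5619, so (107149/10153) = (5619/10153)
flip (5619/10153) -> (10153/5619): both odd, 5619 mod 4 = 3, 10153 mod 4 = 1, so the flip contributes +1; sign now -1
(10153/5619): 10153 mod 5619 = 4534, so (10153/5619) = (4534/5619)
factor out 2^1: 4534 = 2^1·2267; with 5619 mod 8 = 3, (2/5619) = -1; sign now +1; continue with (2267/5619)
flip (2267/5619) -> (5619/2267): both odd, 2267 mod 4 = 3, 5619 mod 4 = 3, so the flip contributes -1; sign now -1
(5619/2267): 5619 mod 2267 = 1085, so (5619/2267) = (1085/2267)
flip (1085/2267) -> (2267/1085): both odd, 1085 mod 4 = 1, 2267 mod 4 = 3, so the flip contributes +1; sign now -1
(2267/1085): 2267 mod 1085 = 97, so (2267/1085) = (97/1085)
flip (97/1085) -> (1085/97): both odd, 97 mod 4 = 1, 1085 mod 4 = 1, so the flip contributes +1; sign now -1
(1085/97): 1085 mod 97 = 18, so (1085/97) = (18/97)
factor out 2^1: 18 = 2^1·9; with 97 mod 8 = 1, (2/97) = +1; sign now -1; continue with (9/97)
flip (9/97) -> (97/9): both odd, 9 mod 4 = 1, 97 mod 4 = 1, so the flip contributes +1; sign now -1
(97/9): 97 mod 9 = 7, so (97/9) = (7/9)
flip (7/9) -> (9/7): both odd, 7 mod 4 = 3, 9 mod 4 = 1, so the flip contributes +1; sign now -1
(9/7): 9 mod 7 = 2, so (9/7) = (2/7)
factor out 2^1: 2 = 2^1·1; with 7 mod 8 = 7, (2/7) = +1; sign now -1; continue with (1/7)
reached (1/7) = 1, so the symbol is -1

-1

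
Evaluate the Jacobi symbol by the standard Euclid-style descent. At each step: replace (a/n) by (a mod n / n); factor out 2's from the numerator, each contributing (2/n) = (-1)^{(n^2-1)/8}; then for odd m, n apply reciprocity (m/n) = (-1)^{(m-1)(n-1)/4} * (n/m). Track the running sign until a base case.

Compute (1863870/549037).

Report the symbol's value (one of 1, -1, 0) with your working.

-1

(1863870/549037): 1863870 mod 549037 = 216759, so (1863870/549037) = (216759/549037)
flip (216759/549037) -> (549037/216759): both odd, 216759 mod 4 = 3, 549037 mod 4 = 1, so the flip contributes +1; sign now +1
(549037/216759): 549037 mod 216759 = 115519, so (549037/216759) = (115519/216759)
flip (115519/216759) -> (216759/115519): both odd, 115519 mod 4 = 3, 216759 mod 4 = 3, so the flip contributes -1; sign now -1
(216759/115519): 216759 mod 115519 = 101240, so (216759/115519) = (101240/115519)
factor out 2^3: 101240 = 2^3·12655; with 115519 mod 8 = 7, (2/115519) = +1; sign now -1; continue with (12655/115519)
flip (12655/115519) -> (115519/12655): both odd, 12655 mod 4 = 3, 115519 mod 4 = 3, so the flip contributes -1; sign now +1
(115519/12655): 115519 mod 12655 = 1624, so (115519/12655) = (1624/12655)
factor out 2^3: 1624 = 2^3·203; with 12655 mod 8 = 7, (2/12655) = +1; sign now +1; continue with (203/12655)
flip (203/12655) -> (12655/203): both odd, 203 mod 4 = 3, 12655 mod 4 = 3, so the flip contributes -1; sign now -1
(12655/203): 12655 mod 203 = 69, so (12655/203) = (69/203)
flip (69/203) -> (203/69): both odd, 69 mod 4 = 1, 203 mod 4 = 3, so the flip contributes +1; sign now -1
(203/69): 203 mod 69 = 65, so (203/69) = (65/69)
flip (65/69) -> (69/65): both odd, 65 mod 4 = 1, 69 mod 4 = 1, so the flip contributes +1; sign now -1
(69/65): 69 mod 65 = 4, so (69/65) = (4/65)
factor out 2^2: 4 = 2^2·1; with 65 mod 8 = 1, (2/65) = +1; sign now -1; continue with (1/65)
reached (1/65) = 1, so the symbol is -1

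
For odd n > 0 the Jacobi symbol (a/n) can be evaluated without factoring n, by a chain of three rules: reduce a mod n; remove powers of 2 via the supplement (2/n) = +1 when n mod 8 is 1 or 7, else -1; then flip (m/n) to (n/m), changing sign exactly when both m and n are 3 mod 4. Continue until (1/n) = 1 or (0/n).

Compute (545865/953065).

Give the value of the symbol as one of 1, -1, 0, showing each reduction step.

flip (545865/953065) -> (953065/545865): both odd, 545865 mod 4 = 1, 953065 mod 4 = 1, so the flip contributes +1; sign now +1
(953065/545865): 953065 mod 545865 = 407200, so (953065/545865) = (407200/545865)
factor out 2^5: 407200 = 2^5·12725; with 545865 mod 8 = 1, (2/545865) = +1; sign now +1; continue with (12725/545865)
flip (12725/545865) -> (545865/12725): both odd, 12725 mod 4 = 1, 545865 mod 4 = 1, so the flip contributes +1; sign now +1
(545865/12725): 545865 mod 12725 = 11415, so (545865/12725) = (11415/12725)
flip (11415/12725) -> (12725/11415): both odd, 11415 mod 4 = 3, 12725 mod 4 = 1, so the flip contributes +1; sign now +1
(12725/11415): 12725 mod 11415 = 1310, so (12725/11415) = (1310/11415)
factor out 2^1: 1310 = 2^1·655; with 11415 mod 8 = 7, (2/11415) = +1; sign now +1; continue with (655/11415)
flip (655/11415) -> (11415/655): both odd, 655 mod 4 = 3, 11415 mod 4 = 3, so the flip contributes -1; sign now -1
(11415/655): 11415 mod 655 = 280, so (11415/655) = (280/655)
factor out 2^3: 280 = 2^3·35; with 655 mod 8 = 7, (2/655) = +1; sign now -1; continue with (35/655)
flip (35/655) -> (655/35): both odd, 35 mod 4 = 3, 655 mod 4 = 3, so the flip contributes -1; sign now +1
(655/35): 655 mod 35 = 25, so (655/35) = (25/35)
flip (25/35) -> (35/25): both odd, 25 mod 4 = 1, 35 mod 4 = 3, so the flip contributes +1; sign now +1
(35/25): 35 mod 25 = 10, so (35/25) = (10/25)
factor out 2^1: 10 = 2^1·5; with 25 mod 8 = 1, (2/25) = +1; sign now +1; continue with (5/25)
flip (5/25) -> (25/5): both odd, 5 mod 4 = 1, 25 mod 4 = 1, so the flip contributes +1; sign now +1
(25/5): 25 mod 5 = 0, so (25/5) = (0/5)
reached (0/5); gcd(a, n) > 1, so (0/5) = 0 and the symbol is 0

0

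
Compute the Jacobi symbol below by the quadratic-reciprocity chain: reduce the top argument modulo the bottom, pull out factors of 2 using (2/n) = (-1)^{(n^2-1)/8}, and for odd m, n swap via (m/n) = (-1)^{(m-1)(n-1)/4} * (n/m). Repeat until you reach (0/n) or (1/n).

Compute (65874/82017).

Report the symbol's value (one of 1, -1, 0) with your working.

65874 = 2^1·32937; (2/82017) = +1 since 82017 mod 8 = 1, so (65874/82017) = (+1)^1·(32937/82017); sign now +1
reciprocity: (32937/82017) = +1·(82017/32937) since 32937 mod 4 = 1, 82017 mod 4 = 1; sign now +1
(82017/32937) = (16143/32937)   [reduce mod 32937]
reciprocity: (16143/32937) = +1·(32937/16143) since 16143 mod 4 = 3, 32937 mod 4 = 1; sign now +1
(32937/16143) = (651/16143)   [reduce mod 16143]
reciprocity: (651/16143) = -1·(16143/651) since 651 mod 4 = 3, 16143 mod 4 = 3; sign now -1
(16143/651) = (519/651)   [reduce mod 651]
reciprocity: (519/651) = -1·(651/519) since 519 mod 4 = 3, 651 mod 4 = 3; sign now +1
(651/519) = (132/519)   [reduce mod 519]
132 = 2^2·33; (2/519) = +1 since 519 mod 8 = 7, so (132/519) = (+1)^2·(33/519); sign now +1
reciprocity: (33/519) = +1·(519/33) since 33 mod 4 = 1, 519 mod 4 = 3; sign now +1
(519/33) = (24/33)   [reduce mod 33]
24 = 2^3·3; (2/33) = +1 since 33 mod 8 = 1, so (24/33) = (+1)^3·(3/33); sign now +1
reciprocity: (3/33) = +1·(33/3) since 3 mod 4 = 3, 33 mod 4 = 1; sign now +1
(33/3) = (0/3)   [reduce mod 3]
(0/3) = 0   [gcd(a, n) > 1]; final value = 0

0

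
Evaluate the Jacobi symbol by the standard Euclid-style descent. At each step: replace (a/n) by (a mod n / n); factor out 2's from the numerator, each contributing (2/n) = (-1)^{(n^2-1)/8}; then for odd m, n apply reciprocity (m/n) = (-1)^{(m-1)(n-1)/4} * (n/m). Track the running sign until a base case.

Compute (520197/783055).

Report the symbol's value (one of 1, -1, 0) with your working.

-1

flip (520197/783055) -> (783055/520197): both odd, 520197 mod 4 = 1, 783055 mod 4 = 3, so the flip contributes +1; sign now +1
(783055/520197): 783055 mod 520197 = 262858, so (783055/520197) = (262858/520197)
factor out 2^1: 262858 = 2^1·131429; with 520197 mod 8 = 5, (2/520197) = -1; sign now -1; continue with (131429/520197)
flip (131429/520197) -> (520197/131429): both odd, 131429 mod 4 = 1, 520197 mod 4 = 1, so the flip contributes +1; sign now -1
(520197/131429): 520197 mod 131429 = 125910, so (520197/131429) = (125910/131429)
factor out 2^1: 125910 = 2^1·62955; with 131429 mod 8 = 5, (2/131429) = -1; sign now +1; continue with (62955/131429)
flip (62955/131429) -> (131429/62955): both odd, 62955 mod 4 = 3, 131429 mod 4 = 1, so the flip contributes +1; sign now +1
(131429/62955): 131429 mod 62955 = 5519, so (131429/62955) = (5519/62955)
flip (5519/62955) -> (62955/5519): both odd, 5519 mod 4 = 3, 62955 mod 4 = 3, so the flip contributes -1; sign now -1
(62955/5519): 62955 mod 5519 = 2246, so (62955/5519) = (2246/5519)
factor out 2^1: 2246 = 2^1·1123; with 5519 mod 8 = 7, (2/5519) = +1; sign now -1; continue with (1123/5519)
flip (1123/5519) -> (5519/1123): both odd, 1123 mod 4 = 3, 5519 mod 4 = 3, so the flip contributes -1; sign now +1
(5519/1123): 5519 mod 1123 = 1027, so (5519/1123) = (1027/1123)
flip (1027/1123) -> (1123/1027): both odd, 1027 mod 4 = 3, 1123 mod 4 = 3, so the flip contributes -1; sign now -1
(1123/1027): 1123 mod 1027 = 96, so (1123/1027) = (96/1027)
factor out 2^5: 96 = 2^5·3; with 1027 mod 8 = 3, (2/1027) = -1; sign now +1; continue with (3/1027)
flip (3/1027) -> (1027/3): both odd, 3 mod 4 = 3, 1027 mod 4 = 3, so the flip contributes -1; sign now -1
(1027/3): 1027 mod 3 = 1, so (1027/3) = (1/3)
reached (1/3) = 1, so the symbol is -1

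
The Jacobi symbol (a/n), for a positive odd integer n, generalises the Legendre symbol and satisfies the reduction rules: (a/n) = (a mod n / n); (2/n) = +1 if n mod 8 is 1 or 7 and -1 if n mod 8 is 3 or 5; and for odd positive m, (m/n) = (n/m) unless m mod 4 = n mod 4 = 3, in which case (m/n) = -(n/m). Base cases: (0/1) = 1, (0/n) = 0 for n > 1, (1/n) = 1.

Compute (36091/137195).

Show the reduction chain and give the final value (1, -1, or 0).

flip (36091/137195) -> (137195/36091): both odd, 36091 mod 4 = 3, 137195 mod 4 = 3, so the flip contributes -1; sign now -1
(137195/36091): 137195 mod 36091 = 28922, so (137195/36091) = (28922/36091)
factor out 2^1: 28922 = 2^1·14461; with 36091 mod 8 = 3, (2/36091) = -1; sign now +1; continue with (14461/36091)
flip (14461/36091) -> (36091/14461): both odd, 14461 mod 4 = 1, 36091 mod 4 = 3, so the flip contributes +1; sign now +1
(36091/14461): 36091 mod 14461 = 7169, so (36091/14461) = (7169/14461)
flip (7169/14461) -> (14461/7169): both odd, 7169 mod 4 = 1, 14461 mod 4 = 1, so the flip contributes +1; sign now +1
(14461/7169): 14461 mod 7169 = 123, so (14461/7169) = (123/7169)
flip (123/7169) -> (7169/123): both odd, 123 mod 4 = 3, 7169 mod 4 = 1, so the flip contributes +1; sign now +1
(7169/123): 7169 mod 123 = 35, so (7169/123) = (35/123)
flip (35/123) -> (123/35): both odd, 35 mod 4 = 3, 123 mod 4 = 3, so the flip contributes -1; sign now -1
(123/35): 123 mod 35 = 18, so (123/35) = (18/35)
factor out 2^1: 18 = 2^1·9; with 35 mod 8 = 3, (2/35) = -1; sign now +1; continue with (9/35)
flip (9/35) -> (35/9): both odd, 9 mod 4 = 1, 35 mod 4 = 3, so the flip contributes +1; sign now +1
(35/9): 35 mod 9 = 8, so (35/9) = (8/9)
factor out 2^3: 8 = 2^3·1; with 9 mod 8 = 1, (2/9) = +1; sign now +1; continue with (1/9)
reached (1/9) = 1, so the symbol is +1

1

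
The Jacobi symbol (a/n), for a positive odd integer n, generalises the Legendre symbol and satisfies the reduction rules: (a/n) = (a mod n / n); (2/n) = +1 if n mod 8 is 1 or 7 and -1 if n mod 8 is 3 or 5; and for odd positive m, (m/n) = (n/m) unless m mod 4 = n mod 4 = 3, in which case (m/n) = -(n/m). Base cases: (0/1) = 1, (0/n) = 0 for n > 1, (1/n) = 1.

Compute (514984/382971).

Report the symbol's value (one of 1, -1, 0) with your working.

1

(514984/382971): 514984 mod 382971 = 132013, so (514984/382971) = (132013/382971)
flip (132013/382971) -> (382971/132013): both odd, 132013 mod 4 = 1, 382971 mod 4 = 3, so the flip contributes +1; sign now +1
(382971/132013): 382971 mod 132013 = 118945, so (382971/132013) = (118945/132013)
flip (118945/132013) -> (132013/118945): both odd, 118945 mod 4 = 1, 132013 mod 4 = 1, so the flip contributes +1; sign now +1
(132013/118945): 132013 mod 118945 = 13068, so (132013/118945) = (13068/118945)
factor out 2^2: 13068 = 2^2·3267; with 118945 mod 8 = 1, (2/118945) = +1; sign now +1; continue with (3267/118945)
flip (3267/118945) -> (118945/3267): both odd, 3267 mod 4 = 3, 118945 mod 4 = 1, so the flip contributes +1; sign now +1
(118945/3267): 118945 mod 3267 = 1333, so (118945/3267) = (1333/3267)
flip (1333/3267) -> (3267/1333): both odd, 1333 mod 4 = 1, 3267 mod 4 = 3, so the flip contributes +1; sign now +1
(3267/1333): 3267 mod 1333 = 601, so (3267/1333) = (601/1333)
flip (601/1333) -> (1333/601): both odd, 601 mod 4 = 1, 1333 mod 4 = 1, so the flip contributes +1; sign now +1
(1333/601): 1333 mod 601 = 131, so (1333/601) = (131/601)
flip (131/601) -> (601/131): both odd, 131 mod 4 = 3, 601 mod 4 = 1, so the flip contributes +1; sign now +1
(601/131): 601 mod 131 = 77, so (601/131) = (77/131)
flip (77/131) -> (131/77): both odd, 77 mod 4 = 1, 131 mod 4 = 3, so the flip contributes +1; sign now +1
(131/77): 131 mod 77 = 54, so (131/77) = (54/77)
factor out 2^1: 54 = 2^1·27; with 77 mod 8 = 5, (2/77) = -1; sign now -1; continue with (27/77)
flip (27/77) -> (77/27): both odd, 27 mod 4 = 3, 77 mod 4 = 1, so the flip contributes +1; sign now -1
(77/27): 77 mod 27 = 23, so (77/27) = (23/27)
flip (23/27) -> (27/23): both odd, 23 mod 4 = 3, 27 mod 4 = 3, so the flip contributes -1; sign now +1
(27/23): 27 mod 23 = 4, so (27/23) = (4/23)
factor out 2^2: 4 = 2^2·1; with 23 mod 8 = 7, (2/23) = +1; sign now +1; continue with (1/23)
reached (1/23) = 1, so the symbol is +1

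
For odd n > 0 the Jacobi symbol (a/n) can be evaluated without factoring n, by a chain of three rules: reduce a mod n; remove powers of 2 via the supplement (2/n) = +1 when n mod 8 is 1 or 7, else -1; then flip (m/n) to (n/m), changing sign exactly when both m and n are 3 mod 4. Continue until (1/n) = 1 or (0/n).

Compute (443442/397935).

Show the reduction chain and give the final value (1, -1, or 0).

0

(443442/397935): 443442 mod 397935 = 45507, so (443442/397935) = (45507/397935)
flip (45507/397935) -> (397935/45507): both odd, 45507 mod 4 = 3, 397935 mod 4 = 3, so the flip contributes -1; sign now -1
(397935/45507): 397935 mod 45507 = 33879, so (397935/45507) = (33879/45507)
flip (33879/45507) -> (45507/33879): both odd, 33879 mod 4 = 3, 45507 mod 4 = 3, so the flip contributes -1; sign now +1
(45507/33879): 45507 mod 33879 = 11628, so (45507/33879) = (11628/33879)
factor out 2^2: 11628 = 2^2·2907; with 33879 mod 8 = 7, (2/33879) = +1; sign now +1; continue with (2907/33879)
flip (2907/33879) -> (33879/2907): both odd, 2907 mod 4 = 3, 33879 mod 4 = 3, so the flip contributes -1; sign now -1
(33879/2907): 33879 mod 2907 = 1902, so (33879/2907) = (1902/2907)
factor out 2^1: 1902 = 2^1·951; with 2907 mod 8 = 3, (2/2907) = -1; sign now +1; continue with (951/2907)
flip (951/2907) -> (2907/951): both odd, 951 mod 4 = 3, 2907 mod 4 = 3, so the flip contributes -1; sign now -1
(2907/951): 2907 mod 951 = 54, so (2907/951) = (54/951)
factor out 2^1: 54 = 2^1·27; with 951 mod 8 = 7, (2/951) = +1; sign now -1; continue with (27/951)
flip (27/951) -> (951/27): both odd, 27 mod 4 = 3, 951 mod 4 = 3, so the flip contributes -1; sign now +1
(951/27): 951 mod 27 = 6, so (951/27) = (6/27)
factor out 2^1: 6 = 2^1·3; with 27 mod 8 = 3, (2/27) = -1; sign now -1; continue with (3/27)
flip (3/27) -> (27/3): both odd, 3 mod 4 = 3, 27 mod 4 = 3, so the flip contributes -1; sign now +1
(27/3): 27 mod 3 = 0, so (27/3) = (0/3)
reached (0/3); gcd(a, n) > 1, so (0/3) = 0 and the symbol is 0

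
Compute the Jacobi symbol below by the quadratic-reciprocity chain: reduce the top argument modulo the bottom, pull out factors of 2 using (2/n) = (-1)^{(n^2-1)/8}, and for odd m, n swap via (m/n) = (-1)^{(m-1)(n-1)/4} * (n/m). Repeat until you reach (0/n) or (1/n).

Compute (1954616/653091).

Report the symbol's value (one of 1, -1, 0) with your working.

1

(1954616/653091) = (648434/653091)   [reduce mod 653091]
648434 = 2^1·324217; (2/653091) = -1 since 653091 mod 8 = 3, so (648434/653091) = (-1)^1·(324217/653091); sign now -1
reciprocity: (324217/653091) = +1·(653091/324217) since 324217 mod 4 = 1, 653091 mod 4 = 3; sign now -1
(653091/324217) = (4657/324217)   [reduce mod 324217]
reciprocity: (4657/324217) = +1·(324217/4657) since 4657 mod 4 = 1, 324217 mod 4 = 1; sign now -1
(324217/4657) = (2884/4657)   [reduce mod 4657]
2884 = 2^2·721; (2/4657) = +1 since 4657 mod 8 = 1, so (2884/4657) = (+1)^2·(721/4657); sign now -1
reciprocity: (721/4657) = +1·(4657/721) since 721 mod 4 = 1, 4657 mod 4 = 1; sign now -1
(4657/721) = (331/721)   [reduce mod 721]
reciprocity: (331/721) = +1·(721/331) since 331 mod 4 = 3, 721 mod 4 = 1; sign now -1
(721/331) = (59/331)   [reduce mod 331]
reciprocity: (59/331) = -1·(331/59) since 59 mod 4 = 3, 331 mod 4 = 3; sign now +1
(331/59) = (36/59)   [reduce mod 59]
36 = 2^2·9; (2/59) = -1 since 59 mod 8 = 3, so (36/59) = (-1)^2·(9/59); sign now +1
reciprocity: (9/59) = +1·(59/9) since 9 mod 4 = 1, 59 mod 4 = 3; sign now +1
(59/9) = (5/9)   [reduce mod 9]
reciprocity: (5/9) = +1·(9/5) since 5 mod 4 = 1, 9 mod 4 = 1; sign now +1
(9/5) = (4/5)   [reduce mod 5]
4 = 2^2·1; (2/5) = -1 since 5 mod 8 = 5, so (4/5) = (-1)^2·(1/5); sign now +1
(1/5) = 1; final value = sign = +1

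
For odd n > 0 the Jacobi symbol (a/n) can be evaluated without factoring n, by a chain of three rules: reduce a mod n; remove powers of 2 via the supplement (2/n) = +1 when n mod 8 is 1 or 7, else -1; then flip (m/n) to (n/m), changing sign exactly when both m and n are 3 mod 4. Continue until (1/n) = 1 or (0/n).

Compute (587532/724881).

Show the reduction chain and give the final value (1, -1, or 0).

factor out 2^2: 587532 = 2^2·146883; with 724881 mod 8 = 1, (2/724881) = +1; sign now +1; continue with (146883/724881)
flip (146883/724881) -> (724881/146883): both odd, 146883 mod 4 = 3, 724881 mod 4 = 1, so the flip contributes +1; sign now +1
(724881/146883): 724881 mod 146883 = 137349, so (724881/146883) = (137349/146883)
flip (137349/146883) -> (146883/137349): both odd, 137349 mod 4 = 1, 146883 mod 4 = 3, so the flip contributes +1; sign now +1
(146883/137349): 146883 mod 137349 = 9534, so (146883/137349) = (9534/137349)
factor out 2^1: 9534 = 2^1·4767; with 137349 mod 8 = 5, (2/137349) = -1; sign now -1; continue with (4767/137349)
flip (4767/137349) -> (137349/4767): both odd, 4767 mod 4 = 3, 137349 mod 4 = 1, so the flip contributes +1; sign now -1
(137349/4767): 137349 mod 4767 = 3873, so (137349/4767) = (3873/4767)
flip (3873/4767) -> (4767/3873): both odd, 3873 mod 4 = 1, 4767 mod 4 = 3, so the flip contributes +1; sign now -1
(4767/3873): 4767 mod 3873 = 894, so (4767/3873) = (894/3873)
factor out 2^1: 894 = 2^1·447; with 3873 mod 8 = 1, (2/3873) = +1; sign now -1; continue with (447/3873)
flip (447/3873) -> (3873/447): both odd, 447 mod 4 = 3, 3873 mod 4 = 1, so the flip contributes +1; sign now -1
(3873/447): 3873 mod 447 = 297, so (3873/447) = (297/447)
flip (297/447) -> (447/297): both odd, 297 mod 4 = 1, 447 mod 4 = 3, so the flip contributes +1; sign now -1
(447/297): 447 mod 297 = 150, so (447/297) = (150/297)
factor out 2^1: 150 = 2^1·75; with 297 mod 8 = 1, (2/297) = +1; sign now -1; continue with (75/297)
flip (75/297) -> (297/75): both odd, 75 mod 4 = 3, 297 mod 4 = 1, so the flip contributes +1; sign now -1
(297/75): 297 mod 75 = 72, so (297/75) = (72/75)
factor out 2^3: 72 = 2^3·9; with 75 mod 8 = 3, (2/75) = -1; sign now +1; continue with (9/75)
flip (9/75) -> (75/9): both odd, 9 mod 4 = 1, 75 mod 4 = 3, so the flip contributes +1; sign now +1
(75/9): 75 mod 9 = 3, so (75/9) = (3/9)
flip (3/9) -> (9/3): both odd, 3 mod 4 = 3, 9 mod 4 = 1, so the flip contributes +1; sign now +1
(9/3): 9 mod 3 = 0, so (9/3) = (0/3)
reached (0/3); gcd(a, n) > 1, so (0/3) = 0 and the symbol is 0

0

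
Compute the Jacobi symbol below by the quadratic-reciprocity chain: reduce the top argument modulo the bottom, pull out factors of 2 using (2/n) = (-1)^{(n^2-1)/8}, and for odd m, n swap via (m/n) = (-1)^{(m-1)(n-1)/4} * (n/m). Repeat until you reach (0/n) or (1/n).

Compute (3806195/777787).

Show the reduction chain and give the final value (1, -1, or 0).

(3806195/777787): 3806195 mod 777787 = 695047, so (3806195/777787) = (695047/777787)
flip (695047/777787) -> (777787/695047): both odd, 695047 mod 4 = 3, 777787 mod 4 = 3, so the flip contributes -1; sign now -1
(777787/695047): 777787 mod 695047 = 82740, so (777787/695047) = (82740/695047)
factor out 2^2: 82740 = 2^2·20685; with 695047 mod 8 = 7, (2/695047) = +1; sign now -1; continue with (20685/695047)
flip (20685/695047) -> (695047/20685): both odd, 20685 mod 4 = 1, 695047 mod 4 = 3, so the flip contributes +1; sign now -1
(695047/20685): 695047 mod 20685 = 12442, so (695047/20685) = (12442/20685)
factor out 2^1: 12442 = 2^1·6221; with 20685 mod 8 = 5, (2/20685) = -1; sign now +1; continue with (6221/20685)
flip (6221/20685) -> (20685/6221): both odd, 6221 mod 4 = 1, 20685 mod 4 = 1, so the flip contributes +1; sign now +1
(20685/6221): 20685 mod 6221 = 2022, so (20685/6221) = (2022/6221)
factor out 2^1: 2022 = 2^1·1011; with 6221 mod 8 = 5, (2/6221) = -1; sign now -1; continue with (1011/6221)
flip (1011/6221) -> (6221/1011): both odd, 1011 mod 4 = 3, 6221 mod 4 = 1, so the flip contributes +1; sign now -1
(6221/1011): 6221 mod 1011 = 155, so (6221/1011) = (155/1011)
flip (155/1011) -> (1011/155): both odd, 155 mod 4 = 3, 1011 mod 4 = 3, so the flip contributes -1; sign now +1
(1011/155): 1011 mod 155 = 81, so (1011/155) = (81/155)
flip (81/155) -> (155/81): both odd, 81 mod 4 = 1, 155 mod 4 = 3, so the flip contributes +1; sign now +1
(155/81): 155 mod 81 = 74, so (155/81) = (74/81)
factor out 2^1: 74 = 2^1·37; with 81 mod 8 = 1, (2/81) = +1; sign now +1; continue with (37/81)
flip (37/81) -> (81/37): both odd, 37 mod 4 = 1, 81 mod 4 = 1, so the flip contributes +1; sign now +1
(81/37): 81 mod 37 = 7, so (81/37) = (7/37)
flip (7/37) -> (37/7): both odd, 7 mod 4 = 3, 37 mod 4 = 1, so the flip contributes +1; sign now +1
(37/7): 37 mod 7 = 2, so (37/7) = (2/7)
factor out 2^1: 2 = 2^1·1; with 7 mod 8 = 7, (2/7) = +1; sign now +1; continue with (1/7)
reached (1/7) = 1, so the symbol is +1

1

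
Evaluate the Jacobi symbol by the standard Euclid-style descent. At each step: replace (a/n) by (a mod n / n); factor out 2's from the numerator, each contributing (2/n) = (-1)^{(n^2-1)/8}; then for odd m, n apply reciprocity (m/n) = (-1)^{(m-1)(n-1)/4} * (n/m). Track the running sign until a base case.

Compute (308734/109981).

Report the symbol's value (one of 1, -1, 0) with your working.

(308734/109981): 308734 mod 109981 = 88772, so (308734/109981) = (88772/109981)
factor out 2^2: 88772 = 2^2·22193; with 109981 mod 8 = 5, (2/109981) = -1; sign now +1; continue with (22193/109981)
flip (22193/109981) -> (109981/22193): both odd, 22193 mod 4 = 1, 109981 mod 4 = 1, so the flip contributes +1; sign now +1
(109981/22193): 109981 mod 22193 = 21209, so (109981/22193) = (21209/22193)
flip (21209/22193) -> (22193/21209): both odd, 21209 mod 4 = 1, 22193 mod 4 = 1, so the flip contributes +1; sign now +1
(22193/21209): 22193 mod 21209 = 984, so (22193/21209) = (984/21209)
factor out 2^3: 984 = 2^3·123; with 21209 mod 8 = 1, (2/21209) = +1; sign now +1; continue with (123/21209)
flip (123/21209) -> (21209/123): both odd, 123 mod 4 = 3, 21209 mod 4 = 1, so the flip contributes +1; sign now +1
(21209/123): 21209 mod 123 = 53, so (21209/123) = (53/123)
flip (53/123) -> (123/53): both odd, 53 mod 4 = 1, 123 mod 4 = 3, so the flip contributes +1; sign now +1
(123/53): 123 mod 53 = 17, so (123/53) = (17/53)
flip (17/53) -> (53/17): both odd, 17 mod 4 = 1, 53 mod 4 = 1, so the flip contributes +1; sign now +1
(53/17): 53 mod 17 = 2, so (53/17) = (2/17)
factor out 2^1: 2 = 2^1·1; with 17 mod 8 = 1, (2/17) = +1; sign now +1; continue with (1/17)
reached (1/17) = 1, so the symbol is +1

1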